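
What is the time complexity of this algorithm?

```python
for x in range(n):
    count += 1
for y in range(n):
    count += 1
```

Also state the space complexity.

Time complexity: O(n).
Space complexity: O(1).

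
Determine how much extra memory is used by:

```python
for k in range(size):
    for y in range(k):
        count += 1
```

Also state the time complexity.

Space complexity: O(1).
Only a constant amount of auxiliary storage is used; nothing grows with n.
Time complexity: O(n^2).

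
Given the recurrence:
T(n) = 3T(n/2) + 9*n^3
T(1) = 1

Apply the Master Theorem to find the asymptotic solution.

a=3, b=2, f(n)=9*n^3. log_2(3) = 1.585 < 3. Case 3: T(n) = O(n^3).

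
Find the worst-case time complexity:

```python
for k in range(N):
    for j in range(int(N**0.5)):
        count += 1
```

Time complexity: O(n * sqrt(n)).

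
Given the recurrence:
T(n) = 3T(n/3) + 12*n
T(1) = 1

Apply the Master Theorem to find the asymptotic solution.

a=3, b=3, f(n)=12*n. log_3(3) = 1. Case 2: T(n) = O(n log n).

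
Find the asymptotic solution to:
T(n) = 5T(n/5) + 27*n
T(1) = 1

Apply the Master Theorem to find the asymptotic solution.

a=5, b=5, f(n)=27*n. log_5(5) = 1. Case 2: T(n) = O(n log n).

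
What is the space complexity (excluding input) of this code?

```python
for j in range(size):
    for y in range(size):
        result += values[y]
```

Space complexity: O(1).
Only a constant amount of auxiliary storage is used; nothing grows with n.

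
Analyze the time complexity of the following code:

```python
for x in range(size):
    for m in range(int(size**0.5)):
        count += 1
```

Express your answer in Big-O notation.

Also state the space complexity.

Time complexity: O(n * sqrt(n)).
Space complexity: O(1).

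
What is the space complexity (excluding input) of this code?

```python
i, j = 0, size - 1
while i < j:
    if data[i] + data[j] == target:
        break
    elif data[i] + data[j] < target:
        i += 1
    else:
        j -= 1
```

Space complexity: O(1).
Only a constant amount of auxiliary storage is used; nothing grows with n.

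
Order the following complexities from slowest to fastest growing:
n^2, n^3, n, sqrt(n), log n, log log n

Ordered by growth rate: log log n < log n < sqrt(n) < n < n^2 < n^3.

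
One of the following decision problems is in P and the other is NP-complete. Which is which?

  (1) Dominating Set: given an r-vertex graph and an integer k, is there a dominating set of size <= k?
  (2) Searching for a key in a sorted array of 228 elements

(1) is NP-complete: reduces from Set Cover (with k part of the input).
(2) is P: binary search runs in O(log n).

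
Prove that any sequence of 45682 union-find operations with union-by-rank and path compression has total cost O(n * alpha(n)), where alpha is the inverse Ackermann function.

Using Tarjan's analysis with rank-based potential function. Union-by-rank keeps tree height O(log n). Path compression flattens paths during find. For n = 45682 operations, total cost is O(n * alpha(n)), effectively O(n) since alpha grows incredibly slowly.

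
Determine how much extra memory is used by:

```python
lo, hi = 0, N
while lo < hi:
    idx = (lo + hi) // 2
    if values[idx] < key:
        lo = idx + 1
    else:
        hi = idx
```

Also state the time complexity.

Space complexity: O(1).
Only a constant amount of auxiliary storage is used; nothing grows with n.
Time complexity: O(log n).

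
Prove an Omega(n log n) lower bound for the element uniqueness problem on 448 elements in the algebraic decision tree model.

In the algebraic decision tree model, element uniqueness on 448 elements is equivalent to determining which cell of an arrangement of C(448,2) = 100128 hyperplanes x_i = x_j contains the input point. Ben-Or's theorem shows this requires Omega(n log n).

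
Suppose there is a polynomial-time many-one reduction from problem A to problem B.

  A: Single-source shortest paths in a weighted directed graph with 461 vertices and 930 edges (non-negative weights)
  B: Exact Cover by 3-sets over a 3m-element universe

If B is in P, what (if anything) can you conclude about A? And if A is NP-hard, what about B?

A poly-time reduction A <=_p B means any A-instance can be transformed to a B-instance in poly time.
If B is in P: compose the reduction with B's poly-time algorithm to solve A in poly time, so A is in P.
If A is NP-hard: every NP problem reduces to A, which reduces to B; composing reductions, every NP problem reduces to B, so B is NP-hard.
(Here in fact A is P and B is NP-complete.)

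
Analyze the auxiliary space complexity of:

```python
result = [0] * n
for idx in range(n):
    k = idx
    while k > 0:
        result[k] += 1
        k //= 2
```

Space complexity: O(n).
Auxiliary storage grows linearly with the input size n in the worst case.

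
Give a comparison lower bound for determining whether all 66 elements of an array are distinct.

In the algebraic decision-tree model, the YES region for element distinctness on 66 elements has 66! connected components (one per ordering). Ben-Or's theorem then gives a lower bound of Omega(log(n!)) = Omega(n log n).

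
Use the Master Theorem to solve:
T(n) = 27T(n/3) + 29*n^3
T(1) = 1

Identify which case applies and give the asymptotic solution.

a=27, b=3, f(n)=29*n^3.
log_3(27) = 3, so n^(log_b(a)) = n^3.
f(n) = Theta(n^3), so Case 2 applies.
T(n) = Theta(n^3 log n).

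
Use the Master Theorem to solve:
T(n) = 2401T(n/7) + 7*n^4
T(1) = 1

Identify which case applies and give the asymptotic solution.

a=2401, b=7, f(n)=7*n^4.
log_7(2401) = 4, so n^(log_b(a)) = n^4.
f(n) = Theta(n^4), so Case 2 applies.
T(n) = Theta(n^4 log n).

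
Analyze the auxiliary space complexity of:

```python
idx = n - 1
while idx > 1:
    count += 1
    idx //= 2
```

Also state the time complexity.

Space complexity: O(1).
Only a constant amount of auxiliary storage is used; nothing grows with n.
Time complexity: O(log n).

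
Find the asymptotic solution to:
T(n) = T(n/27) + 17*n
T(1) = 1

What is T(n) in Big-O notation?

Geometric series: 17*n*(1 + 1/27 + 1/27^2 + ...) = O(n). T(n) = O(n).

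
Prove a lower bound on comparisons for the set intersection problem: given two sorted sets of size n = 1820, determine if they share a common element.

For two sorted arrays of size n = 1820, any correct algorithm must examine Omega(n) elements. If fewer are examined, an adversary places a common element in an unexamined gap. A merge-based scan achieves O(n), so the bound is tight.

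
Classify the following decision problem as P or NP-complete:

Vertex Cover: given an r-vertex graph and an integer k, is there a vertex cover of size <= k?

This problem is NP-complete: one of Karp's 21 NP-complete problems (with k part of the input; for any fixed constant k it is in P).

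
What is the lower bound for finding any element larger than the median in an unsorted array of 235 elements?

To find an element larger than the median of 235 elements, we must see Omega(n) elements. Without seeing enough elements, an adversary can make any unseen element the median.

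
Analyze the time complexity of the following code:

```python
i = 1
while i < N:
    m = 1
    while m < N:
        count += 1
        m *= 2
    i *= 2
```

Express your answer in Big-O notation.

Time complexity: O(log^2 n).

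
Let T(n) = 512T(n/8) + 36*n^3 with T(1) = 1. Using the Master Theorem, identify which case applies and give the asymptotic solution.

a=512, b=8, f(n)=36*n^3.
log_8(512) = 3, so n^(log_b(a)) = n^3.
f(n) = Theta(n^3), so Case 2 applies.
T(n) = Theta(n^3 log n).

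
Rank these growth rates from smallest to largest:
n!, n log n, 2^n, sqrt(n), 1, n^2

Ordered by growth rate: 1 < sqrt(n) < n log n < n^2 < 2^n < n!.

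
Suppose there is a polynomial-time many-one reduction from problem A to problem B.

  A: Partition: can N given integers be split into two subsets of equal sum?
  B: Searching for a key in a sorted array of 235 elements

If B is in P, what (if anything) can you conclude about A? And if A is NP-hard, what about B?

A poly-time reduction A <=_p B means any A-instance can be transformed to a B-instance in poly time.
If B is in P: compose the reduction with B's poly-time algorithm to solve A in poly time, so A is in P.
If A is NP-hard: every NP problem reduces to A, which reduces to B; composing reductions, every NP problem reduces to B, so B is NP-hard.
(Here in fact A is NP-complete and B is in P, so no such reduction is known -- its existence would imply P = NP; the analysis concerns only what the assumed reduction would or would not let you conclude.)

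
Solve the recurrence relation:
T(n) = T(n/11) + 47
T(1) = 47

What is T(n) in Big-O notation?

Each step divides n by 11 and adds 47. After log_11(n) steps, T(n) = O(log n).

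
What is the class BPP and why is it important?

BPP (Bounded-error Probabilistic Polynomial time) is the class of problems solvable by a randomized algorithm in polynomial time with error probability at most 1/3. BPP contains P and is contained in PSPACE. It is widely conjectured that P = BPP, meaning randomness does not help for decision problems.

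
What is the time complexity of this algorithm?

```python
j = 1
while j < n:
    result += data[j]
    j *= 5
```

Time complexity: O(log n).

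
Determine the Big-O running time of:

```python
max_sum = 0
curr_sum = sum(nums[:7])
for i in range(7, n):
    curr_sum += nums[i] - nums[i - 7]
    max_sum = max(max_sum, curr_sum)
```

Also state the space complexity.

Time complexity: O(n).
Space complexity: O(1).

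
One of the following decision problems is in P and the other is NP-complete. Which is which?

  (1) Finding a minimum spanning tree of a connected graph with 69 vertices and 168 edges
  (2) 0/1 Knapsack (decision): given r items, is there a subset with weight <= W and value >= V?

(1) is P: Kruskal's / Prim's algorithms run in polynomial time.
(2) is NP-complete: reduces from Subset Sum.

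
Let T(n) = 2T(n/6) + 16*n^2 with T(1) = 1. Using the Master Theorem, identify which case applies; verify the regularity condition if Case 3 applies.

a=2, b=6, f(n)=16*n^2.
log_6(2) = 0.3869 < 2.
f(n) = Omega(n^(0.3869+epsilon)) for some epsilon > 0, so Case 3 is the candidate.
Regularity: a*f(n/b) = 2*16*(n/6)^2 = (2/36)*16*n^2 <= c*f(n) with c = 2/36 < 1. Satisfied.
Case 3: T(n) = Theta(n^2).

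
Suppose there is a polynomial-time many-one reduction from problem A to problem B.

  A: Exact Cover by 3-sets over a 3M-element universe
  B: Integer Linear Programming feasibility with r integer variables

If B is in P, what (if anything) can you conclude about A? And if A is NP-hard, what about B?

A poly-time reduction A <=_p B means any A-instance can be transformed to a B-instance in poly time.
If B is in P: compose the reduction with B's poly-time algorithm to solve A in poly time, so A is in P.
If A is NP-hard: every NP problem reduces to A, which reduces to B; composing reductions, every NP problem reduces to B, so B is NP-hard.
(Here in fact A is NP-complete and B is NP-complete.)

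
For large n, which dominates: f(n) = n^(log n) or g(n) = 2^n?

g(n) = 2^n grows faster: take logs: log(n^(log n)) = (log n)^2, log(2^n) = n log 2; n dominates (log n)^2.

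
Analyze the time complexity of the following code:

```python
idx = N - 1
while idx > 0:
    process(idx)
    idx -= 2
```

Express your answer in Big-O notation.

Time complexity: O(n).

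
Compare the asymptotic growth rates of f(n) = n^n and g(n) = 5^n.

f(n) = n^n grows faster: n^n / 5^n = (n/5)^n -> infinity once n > 5.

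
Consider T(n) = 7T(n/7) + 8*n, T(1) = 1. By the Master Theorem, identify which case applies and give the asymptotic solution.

a=7, b=7, f(n)=8*n.
log_7(7) = 1, so n^(log_b(a)) = n.
f(n) = Theta(n), so Case 2 applies.
T(n) = Theta(n log n).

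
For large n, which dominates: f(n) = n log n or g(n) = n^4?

g(n) = n^4 grows faster: n^4 / (n log n) = n^3/log n -> infinity.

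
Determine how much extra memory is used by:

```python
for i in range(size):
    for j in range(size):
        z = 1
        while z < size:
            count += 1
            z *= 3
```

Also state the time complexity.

Space complexity: O(1).
Only a constant amount of auxiliary storage is used; nothing grows with n.
Time complexity: O(n^2 log n).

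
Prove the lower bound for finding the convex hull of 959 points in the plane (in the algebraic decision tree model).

Reduction from sorting: given 959 numbers x_1,...,x_{959}, map x_i to the point (x_i, x_i^2) on the parabola y = x^2. All points are on the convex hull, and walking the hull gives them in sorted x-order. Since sorting requires Omega(n log n), so does planar convex hull.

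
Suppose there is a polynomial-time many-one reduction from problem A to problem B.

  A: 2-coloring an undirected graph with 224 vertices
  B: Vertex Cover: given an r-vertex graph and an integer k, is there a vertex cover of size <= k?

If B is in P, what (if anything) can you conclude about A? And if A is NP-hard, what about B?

A poly-time reduction A <=_p B means any A-instance can be transformed to a B-instance in poly time.
If B is in P: compose the reduction with B's poly-time algorithm to solve A in poly time, so A is in P.
If A is NP-hard: every NP problem reduces to A, which reduces to B; composing reductions, every NP problem reduces to B, so B is NP-hard.
(Here in fact A is P and B is NP-complete.)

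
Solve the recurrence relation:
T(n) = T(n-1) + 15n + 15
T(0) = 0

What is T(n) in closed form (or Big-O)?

Dominant term in sum is 15*sum(i, i=1..n) = 15*n*(n+1)/2 = O(n^2).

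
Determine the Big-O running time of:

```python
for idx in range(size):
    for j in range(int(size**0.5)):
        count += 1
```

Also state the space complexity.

Time complexity: O(n * sqrt(n)).
Space complexity: O(1).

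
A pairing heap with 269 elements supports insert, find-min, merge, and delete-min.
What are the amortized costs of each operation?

Pairing heaps are self-adjusting heap-ordered trees. Insert and merge link two roots: O(1). Find-min reads the root: O(1). Delete-min removes the root, then pairs children in two passes; amortized cost is O(log 269) = O(log n).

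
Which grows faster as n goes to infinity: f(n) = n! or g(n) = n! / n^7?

f(n) = n! grows faster: the ratio n!/(n!/n^7) = n^7 -> infinity.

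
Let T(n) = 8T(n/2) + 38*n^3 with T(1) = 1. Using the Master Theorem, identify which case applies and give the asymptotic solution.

a=8, b=2, f(n)=38*n^3.
log_2(8) = 3, so n^(log_b(a)) = n^3.
f(n) = Theta(n^3), so Case 2 applies.
T(n) = Theta(n^3 log n).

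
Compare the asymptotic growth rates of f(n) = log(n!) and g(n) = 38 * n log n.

f(n) = log(n!) and g(n) = 38 * n log n are Theta of each other: Stirling: log(n!) = n log n - n + O(log n) = Theta(n log n); the constant 38 doesn't change the Theta class.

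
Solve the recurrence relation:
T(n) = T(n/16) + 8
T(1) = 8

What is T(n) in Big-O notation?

Each step divides n by 16 and adds 8. After log_16(n) steps, T(n) = O(log n).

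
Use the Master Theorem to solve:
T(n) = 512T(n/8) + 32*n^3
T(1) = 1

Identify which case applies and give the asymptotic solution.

a=512, b=8, f(n)=32*n^3.
log_8(512) = 3, so n^(log_b(a)) = n^3.
f(n) = Theta(n^3), so Case 2 applies.
T(n) = Theta(n^3 log n).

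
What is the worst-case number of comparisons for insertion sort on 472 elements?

Insertion sort on reverse-sorted input: 1 + 2 + ... + (472-1) = 111156 comparisons.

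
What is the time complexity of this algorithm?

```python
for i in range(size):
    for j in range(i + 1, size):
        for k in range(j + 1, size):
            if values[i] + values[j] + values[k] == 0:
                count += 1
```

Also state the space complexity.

Time complexity: O(n^3).
Space complexity: O(1).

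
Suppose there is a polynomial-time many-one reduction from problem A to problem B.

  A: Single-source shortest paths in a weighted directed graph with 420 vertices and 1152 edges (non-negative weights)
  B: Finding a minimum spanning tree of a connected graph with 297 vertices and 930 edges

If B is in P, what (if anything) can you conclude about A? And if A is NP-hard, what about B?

A poly-time reduction A <=_p B means any A-instance can be transformed to a B-instance in poly time.
If B is in P: compose the reduction with B's poly-time algorithm to solve A in poly time, so A is in P.
If A is NP-hard: every NP problem reduces to A, which reduces to B; composing reductions, every NP problem reduces to B, so B is NP-hard.
(Here in fact A is P and B is P.)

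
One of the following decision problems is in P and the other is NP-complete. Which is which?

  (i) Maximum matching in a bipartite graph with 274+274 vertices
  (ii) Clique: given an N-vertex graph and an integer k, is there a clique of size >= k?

(i) is P: Hopcroft-Karp runs in O(E sqrt(V)).
(ii) is NP-complete: complement of Independent Set / Vertex Cover (with k part of the input).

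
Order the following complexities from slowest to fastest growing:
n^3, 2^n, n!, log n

Ordered by growth rate: log n < n^3 < 2^n < n!.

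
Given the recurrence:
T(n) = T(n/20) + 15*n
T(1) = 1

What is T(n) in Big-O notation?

Geometric series: 15*n*(1 + 1/20 + 1/20^2 + ...) = O(n). T(n) = O(n).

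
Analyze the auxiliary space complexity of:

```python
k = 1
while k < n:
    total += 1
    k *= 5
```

Space complexity: O(1).
Only a constant amount of auxiliary storage is used; nothing grows with n.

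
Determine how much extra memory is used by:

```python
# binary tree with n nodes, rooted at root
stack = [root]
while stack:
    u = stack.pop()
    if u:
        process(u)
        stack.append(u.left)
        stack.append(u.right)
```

Space complexity: O(n).
Auxiliary storage grows linearly with the input size n in the worst case.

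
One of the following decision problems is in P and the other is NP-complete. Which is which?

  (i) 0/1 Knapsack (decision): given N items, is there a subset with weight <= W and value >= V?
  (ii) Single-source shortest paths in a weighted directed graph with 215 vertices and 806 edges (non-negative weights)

(i) is NP-complete: reduces from Subset Sum.
(ii) is P: Dijkstra's algorithm runs in O((V+E) log V).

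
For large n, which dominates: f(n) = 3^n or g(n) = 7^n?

g(n) = 7^n grows faster: (7/3)^n -> infinity since 7/3 > 1.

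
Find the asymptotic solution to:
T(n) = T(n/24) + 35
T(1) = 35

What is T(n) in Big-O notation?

Each step divides n by 24 and adds 35. After log_24(n) steps, T(n) = O(log n).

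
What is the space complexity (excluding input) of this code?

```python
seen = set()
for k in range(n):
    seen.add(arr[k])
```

Space complexity: O(n).
Auxiliary storage grows linearly with the input size n in the worst case.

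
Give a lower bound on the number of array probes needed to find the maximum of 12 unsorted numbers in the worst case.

Adversary: any unprobed cell could hold a value larger than everything seen so far. If fewer than 12 cells are probed, the adversary places the max in an unprobed cell. So all 12 cells must be examined; together with 12-1 comparisons this is tight.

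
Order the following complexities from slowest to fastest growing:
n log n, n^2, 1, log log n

Ordered by growth rate: 1 < log log n < n log n < n^2.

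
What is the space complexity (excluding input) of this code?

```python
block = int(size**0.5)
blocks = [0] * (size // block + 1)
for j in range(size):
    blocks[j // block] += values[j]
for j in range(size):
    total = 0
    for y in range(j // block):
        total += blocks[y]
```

Space complexity: O(sqrt(n)).
Storage scales with sqrt(n).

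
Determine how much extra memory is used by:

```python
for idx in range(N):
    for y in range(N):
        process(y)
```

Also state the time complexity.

Space complexity: O(1).
Only a constant amount of auxiliary storage is used; nothing grows with n.
Time complexity: O(n^2).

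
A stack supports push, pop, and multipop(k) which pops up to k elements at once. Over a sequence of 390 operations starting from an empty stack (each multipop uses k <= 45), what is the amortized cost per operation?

Each element is pushed exactly once and popped at most once (whether by pop or as part of a multipop). So the total number of individual pops over the whole sequence is at most the number of pushes, which is at most 390. Total work <= 2 * 390, hence O(1) amortized per operation.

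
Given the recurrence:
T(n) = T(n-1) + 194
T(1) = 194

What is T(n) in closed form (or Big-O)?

Unrolling: T(n) = T(n-1) + 194 = T(n-2) + 2*194 = ... = T(1) + (n-1)*194 = 194 + (n-1)*194 = 194n.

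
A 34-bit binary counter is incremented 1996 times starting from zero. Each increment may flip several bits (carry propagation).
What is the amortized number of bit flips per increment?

Bit i flips on every 2^i-th increment, so over 1996 increments bit i flips floor(1996/2^i) times. Summing over i: total flips < 2 * 1996. Amortized: < 2 = O(1) per increment.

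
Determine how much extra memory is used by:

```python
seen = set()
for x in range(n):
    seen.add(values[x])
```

Space complexity: O(n).
Auxiliary storage grows linearly with the input size n in the worst case.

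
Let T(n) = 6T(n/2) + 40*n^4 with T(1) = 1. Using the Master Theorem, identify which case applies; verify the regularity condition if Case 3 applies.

a=6, b=2, f(n)=40*n^4.
log_2(6) = 2.585 < 4.
f(n) = Omega(n^(2.585+epsilon)) for some epsilon > 0, so Case 3 is the candidate.
Regularity: a*f(n/b) = 6*40*(n/2)^4 = (6/16)*40*n^4 <= c*f(n) with c = 6/16 < 1. Satisfied.
Case 3: T(n) = Theta(n^4).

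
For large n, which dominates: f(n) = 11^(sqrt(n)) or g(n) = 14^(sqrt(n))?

g(n) = 14^(sqrt(n)) grows faster: ratio is (14/11)^(sqrt(n)) -> infinity since 14/11 > 1.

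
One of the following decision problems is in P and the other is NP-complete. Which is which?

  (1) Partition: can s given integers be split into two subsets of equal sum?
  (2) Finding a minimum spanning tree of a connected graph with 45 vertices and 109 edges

(1) is NP-complete: Subset Sum reduces to it (one of Karp's 21 NP-complete problems).
(2) is P: Kruskal's / Prim's algorithms run in polynomial time.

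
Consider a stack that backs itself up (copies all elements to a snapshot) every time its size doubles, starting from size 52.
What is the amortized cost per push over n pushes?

Backups occur at sizes 52, 104, 208, ..., copying 52 + 104 + 208 + ... <= 2n elements total (geometric series). Spread over n pushes, the amortized backup cost is O(1) per push.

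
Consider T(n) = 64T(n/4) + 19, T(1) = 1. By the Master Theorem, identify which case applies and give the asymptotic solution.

a=64, b=4, f(n)=19.
log_4(64) = 3 > 0.
Since f(n) = O(n^0) is polynomially smaller than n^3, Case 1 applies.
T(n) = Theta(n^3).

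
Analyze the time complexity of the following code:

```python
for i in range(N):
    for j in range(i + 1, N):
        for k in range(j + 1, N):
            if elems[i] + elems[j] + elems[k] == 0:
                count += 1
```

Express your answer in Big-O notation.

Time complexity: O(n^3).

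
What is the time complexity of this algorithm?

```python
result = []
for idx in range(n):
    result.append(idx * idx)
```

Time complexity: O(n).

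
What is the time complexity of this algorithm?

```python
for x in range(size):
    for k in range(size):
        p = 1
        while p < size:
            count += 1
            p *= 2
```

Time complexity: O(n^2 log n).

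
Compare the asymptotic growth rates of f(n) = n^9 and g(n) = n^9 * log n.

g(n) = n^9 * log n grows faster: extra log n factor -> infinity.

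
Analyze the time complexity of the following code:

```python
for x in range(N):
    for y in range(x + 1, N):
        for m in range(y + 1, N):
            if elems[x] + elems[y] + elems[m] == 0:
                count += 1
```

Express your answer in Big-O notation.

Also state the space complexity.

Time complexity: O(n^3).
Space complexity: O(1).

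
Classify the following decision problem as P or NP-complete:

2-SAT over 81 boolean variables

This problem is in P: 2-SAT is solvable in linear time via implication-graph SCCs.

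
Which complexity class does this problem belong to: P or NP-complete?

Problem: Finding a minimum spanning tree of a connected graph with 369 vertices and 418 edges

This problem is in P: Kruskal's / Prim's algorithms run in polynomial time.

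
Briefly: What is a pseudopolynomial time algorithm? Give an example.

A pseudopolynomial algorithm runs in time polynomial in the numeric value of the input, but exponential in the input length. The dynamic programming solution for Subset Sum runs in O(n*W) where W is the target sum. This is pseudopolynomial because W can be exponential in the number of bits to represent it.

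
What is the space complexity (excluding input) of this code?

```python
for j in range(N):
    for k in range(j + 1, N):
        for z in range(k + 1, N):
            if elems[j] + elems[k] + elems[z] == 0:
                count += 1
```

Space complexity: O(1).
Only a constant amount of auxiliary storage is used; nothing grows with n.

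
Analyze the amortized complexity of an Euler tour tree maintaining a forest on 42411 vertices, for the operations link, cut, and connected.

An Euler tour tree stores each tree's Euler tour as a balanced BST keyed by tour position. On 42411 vertices: link concatenates two tours via O(1) splits/joins of size <= 2*42411 (O(log n)); cut splits the tour at the two occurrences of the edge (O(log n)); connected compares BST roots (O(log n) to find the root). All O(log n) amortized.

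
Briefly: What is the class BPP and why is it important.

BPP (Bounded-error Probabilistic Polynomial time) is the class of problems solvable by a randomized algorithm in polynomial time with error probability at most 1/3. BPP contains P and is contained in PSPACE. It is widely conjectured that P = BPP, meaning randomness does not help for decision problems.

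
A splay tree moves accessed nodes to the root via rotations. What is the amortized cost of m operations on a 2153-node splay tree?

Using a potential function Phi = sum of log(size of subtree) for each node, each splay operation has amortized cost O(log n) where n = 2153. Bad individual operations (O(n)) are offset by decreased potential.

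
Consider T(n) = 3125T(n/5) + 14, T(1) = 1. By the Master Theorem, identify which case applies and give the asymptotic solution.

a=3125, b=5, f(n)=14.
log_5(3125) = 5 > 0.
Since f(n) = O(n^0) is polynomially smaller than n^5, Case 1 applies.
T(n) = Theta(n^5).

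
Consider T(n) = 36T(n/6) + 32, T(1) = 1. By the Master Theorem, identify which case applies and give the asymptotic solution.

a=36, b=6, f(n)=32.
log_6(36) = 2 > 0.
Since f(n) = O(n^0) is polynomially smaller than n^2, Case 1 applies.
T(n) = Theta(n^2).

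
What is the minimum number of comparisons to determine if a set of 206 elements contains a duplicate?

Determining if 206 elements are all distinct requires Omega(n log n) comparisons in the comparison model. This follows from the element distinctness lower bound.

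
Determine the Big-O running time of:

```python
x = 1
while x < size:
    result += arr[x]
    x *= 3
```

Time complexity: O(log n).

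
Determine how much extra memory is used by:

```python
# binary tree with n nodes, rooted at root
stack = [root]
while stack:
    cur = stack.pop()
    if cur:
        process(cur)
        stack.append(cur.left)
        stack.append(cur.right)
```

Space complexity: O(n).
Auxiliary storage grows linearly with the input size n in the worst case.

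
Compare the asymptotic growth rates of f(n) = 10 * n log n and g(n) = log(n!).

f(n) = 10 * n log n and g(n) = log(n!) are Theta of each other: Stirling: log(n!) = n log n - n + O(log n) = Theta(n log n); the constant 10 doesn't change the Theta class.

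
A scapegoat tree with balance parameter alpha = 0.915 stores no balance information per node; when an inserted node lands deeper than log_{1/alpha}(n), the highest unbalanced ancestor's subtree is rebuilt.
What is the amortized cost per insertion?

Search/insert path is O(log n). A rebuild of a subtree of size s costs O(s), but with alpha = 0.915 at least Omega(s) insertions must have occurred in that subtree since its last rebuild. Charging O(1) of the rebuild to each such insertion gives O(log n) amortized.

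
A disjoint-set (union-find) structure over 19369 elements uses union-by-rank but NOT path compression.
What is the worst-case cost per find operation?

Union-by-rank alone keeps every tree's height <= log_2(19369) ~= 14.2. Each find traverses from a node to its root, costing O(height) = O(log n). Without path compression this bound is tight.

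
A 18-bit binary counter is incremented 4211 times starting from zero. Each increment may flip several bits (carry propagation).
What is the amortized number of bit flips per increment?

Bit i flips on every 2^i-th increment, so over 4211 increments bit i flips floor(4211/2^i) times. Summing over i: total flips < 2 * 4211. Amortized: < 2 = O(1) per increment.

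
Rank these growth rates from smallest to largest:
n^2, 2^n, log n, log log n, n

Ordered by growth rate: log log n < log n < n < n^2 < 2^n.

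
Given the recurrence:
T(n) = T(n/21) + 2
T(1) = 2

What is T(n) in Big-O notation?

Each step divides n by 21 and adds 2. After log_21(n) steps, T(n) = O(log n).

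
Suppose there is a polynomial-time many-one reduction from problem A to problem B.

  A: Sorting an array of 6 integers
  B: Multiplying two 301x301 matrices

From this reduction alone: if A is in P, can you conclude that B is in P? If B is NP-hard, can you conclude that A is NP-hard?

A poly-time reduction A <=_p B transfers tractability DOWN (B easy => A easy) and hardness UP (A hard => B hard), not the reverse.
From A in P, the reduction alone does NOT give B in P: any problem in P trivially reduces to SAT, yet SAT is not known to be in P.
From B NP-hard, the reduction alone does NOT give A NP-hard: again, easy problems reduce to hard ones.
(Here in fact A is P and B is P.)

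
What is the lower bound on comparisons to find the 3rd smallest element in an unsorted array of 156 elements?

Finding the 3rd smallest of 156 elements requires Omega(n) comparisons. Every element must participate in at least one comparison; otherwise it could be the 3rd smallest.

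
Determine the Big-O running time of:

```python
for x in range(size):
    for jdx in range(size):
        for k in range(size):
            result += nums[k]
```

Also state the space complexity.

Time complexity: O(n^3).
Space complexity: O(1).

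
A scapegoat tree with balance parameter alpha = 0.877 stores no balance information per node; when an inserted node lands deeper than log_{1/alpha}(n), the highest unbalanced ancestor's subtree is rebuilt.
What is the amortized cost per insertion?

Search/insert path is O(log n). A rebuild of a subtree of size s costs O(s), but with alpha = 0.877 at least Omega(s) insertions must have occurred in that subtree since its last rebuild. Charging O(1) of the rebuild to each such insertion gives O(log n) amortized.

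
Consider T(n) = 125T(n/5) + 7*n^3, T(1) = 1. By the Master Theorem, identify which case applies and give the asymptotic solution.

a=125, b=5, f(n)=7*n^3.
log_5(125) = 3, so n^(log_b(a)) = n^3.
f(n) = Theta(n^3), so Case 2 applies.
T(n) = Theta(n^3 log n).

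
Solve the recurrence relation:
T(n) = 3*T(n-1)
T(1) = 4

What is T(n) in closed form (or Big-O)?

Each step multiplies by 3. T(n) = T(1)*3^(n-1) = 4*3^(n-1).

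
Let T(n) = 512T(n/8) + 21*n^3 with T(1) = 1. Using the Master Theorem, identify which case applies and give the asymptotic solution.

a=512, b=8, f(n)=21*n^3.
log_8(512) = 3, so n^(log_b(a)) = n^3.
f(n) = Theta(n^3), so Case 2 applies.
T(n) = Theta(n^3 log n).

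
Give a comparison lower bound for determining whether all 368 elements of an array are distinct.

In the algebraic decision-tree model, the YES region for element distinctness on 368 elements has 368! connected components (one per ordering). Ben-Or's theorem then gives a lower bound of Omega(log(n!)) = Omega(n log n).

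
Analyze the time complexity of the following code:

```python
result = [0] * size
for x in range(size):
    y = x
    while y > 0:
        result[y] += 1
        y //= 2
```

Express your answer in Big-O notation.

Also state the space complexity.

Time complexity: O(n log n).
Space complexity: O(n).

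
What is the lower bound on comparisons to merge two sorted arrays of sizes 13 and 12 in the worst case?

Adversary: with |13 - 12| <= 1 the inputs can be fully interleaved so that every adjacent pair in the merged output comes from different arrays. Then each of the 24 adjacent pairs must be directly compared, or the algorithm cannot determine their relative order. Standard merge meets this bound.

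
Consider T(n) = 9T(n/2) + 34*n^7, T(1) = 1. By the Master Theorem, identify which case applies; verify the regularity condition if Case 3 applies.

a=9, b=2, f(n)=34*n^7.
log_2(9) = 3.17 < 7.
f(n) = Omega(n^(3.17+epsilon)) for some epsilon > 0, so Case 3 is the candidate.
Regularity: a*f(n/b) = 9*34*(n/2)^7 = (9/128)*34*n^7 <= c*f(n) with c = 9/128 < 1. Satisfied.
Case 3: T(n) = Theta(n^7).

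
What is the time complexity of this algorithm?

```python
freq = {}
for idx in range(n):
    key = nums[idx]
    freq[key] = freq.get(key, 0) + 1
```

Time complexity: O(n).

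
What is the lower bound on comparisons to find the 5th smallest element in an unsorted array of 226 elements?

Finding the 5th smallest of 226 elements requires Omega(n) comparisons. Every element must participate in at least one comparison; otherwise it could be the 5th smallest.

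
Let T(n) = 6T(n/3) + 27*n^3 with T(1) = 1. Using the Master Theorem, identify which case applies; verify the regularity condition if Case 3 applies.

a=6, b=3, f(n)=27*n^3.
log_3(6) = 1.631 < 3.
f(n) = Omega(n^(1.631+epsilon)) for some epsilon > 0, so Case 3 is the candidate.
Regularity: a*f(n/b) = 6*27*(n/3)^3 = (6/27)*27*n^3 <= c*f(n) with c = 6/27 < 1. Satisfied.
Case 3: T(n) = Theta(n^3).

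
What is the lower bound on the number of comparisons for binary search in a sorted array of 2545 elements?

With 2545 possible positions, we need at least ceil(log_2(2545)) = 12 comparisons. Each comparison splits the remaining candidates by at most half.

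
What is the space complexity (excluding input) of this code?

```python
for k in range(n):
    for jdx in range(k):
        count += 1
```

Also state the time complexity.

Space complexity: O(1).
Only a constant amount of auxiliary storage is used; nothing grows with n.
Time complexity: O(n^2).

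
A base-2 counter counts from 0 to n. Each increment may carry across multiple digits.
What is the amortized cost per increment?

Digit at position i changes every 2^i increments. Total digit changes over n increments: n * 2/(2-1) = O(n). Amortized: O(1).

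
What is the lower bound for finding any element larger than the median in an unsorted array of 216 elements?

To find an element larger than the median of 216 elements, we must see Omega(n) elements. Without seeing enough elements, an adversary can make any unseen element the median.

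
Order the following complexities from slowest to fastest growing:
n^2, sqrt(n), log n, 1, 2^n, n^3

Ordered by growth rate: 1 < log n < sqrt(n) < n^2 < n^3 < 2^n.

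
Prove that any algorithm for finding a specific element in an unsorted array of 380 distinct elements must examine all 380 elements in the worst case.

Adversary argument: if the algorithm examines fewer than 380 elements, the adversary places the target in an unexamined position. The algorithm cannot distinguish 'not present' from 'in unexamined position'.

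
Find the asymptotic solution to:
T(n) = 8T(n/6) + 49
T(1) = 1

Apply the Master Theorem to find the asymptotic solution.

a=8, b=6, f(n)=49. log_6(8) = 1.161. Case 1 of Master Theorem: T(n) = O(n^1.161).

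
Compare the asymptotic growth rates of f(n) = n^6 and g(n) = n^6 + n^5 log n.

f(n) = n^6 and g(n) = n^6 + n^5 log n are Theta of each other: the lower-order n^5 log n term is o(n^6); both are Theta(n^6).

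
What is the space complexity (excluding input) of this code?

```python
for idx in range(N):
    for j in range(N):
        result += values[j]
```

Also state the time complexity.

Space complexity: O(1).
Only a constant amount of auxiliary storage is used; nothing grows with n.
Time complexity: O(n^2).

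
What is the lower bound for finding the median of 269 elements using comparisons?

To find the median of 269 elements, every element must be compared at least once, so the lower bound is Omega(n). The BFPRT algorithm achieves O(n), making this tight.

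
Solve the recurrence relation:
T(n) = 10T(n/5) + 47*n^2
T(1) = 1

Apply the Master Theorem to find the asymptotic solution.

a=10, b=5, f(n)=47*n^2. log_5(10) = 1.431 < 2. Case 3: T(n) = O(n^2).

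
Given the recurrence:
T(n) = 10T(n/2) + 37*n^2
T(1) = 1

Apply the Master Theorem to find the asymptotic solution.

a=10, b=2, f(n)=37*n^2. log_2(10) = 3.322. Case 1 of Master Theorem: T(n) = O(n^3.322).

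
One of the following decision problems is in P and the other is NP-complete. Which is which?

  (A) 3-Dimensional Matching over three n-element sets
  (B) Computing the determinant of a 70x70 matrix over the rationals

(A) is NP-complete: one of Karp's 21 NP-complete problems.
(B) is P: Gaussian elimination runs in O(n^3).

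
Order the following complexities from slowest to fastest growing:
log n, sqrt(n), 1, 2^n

Ordered by growth rate: 1 < log n < sqrt(n) < 2^n.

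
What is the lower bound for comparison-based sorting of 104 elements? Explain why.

A comparison-based sorting algorithm corresponds to a decision tree. With 104! possible permutations, the tree has 104! leaves. The height is at least log_2(104!) = Omega(n log n) by Stirling's approximation.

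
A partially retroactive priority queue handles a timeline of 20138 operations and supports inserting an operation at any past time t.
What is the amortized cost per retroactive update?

Partially retroactive priority queues (Demaine-Iacono-Langerman) allow updates at past times with queries only at the present. With a balanced BST over the m = 20138 timeline events tracking bridges, each retroactive insert or delete is O(log m) amortized.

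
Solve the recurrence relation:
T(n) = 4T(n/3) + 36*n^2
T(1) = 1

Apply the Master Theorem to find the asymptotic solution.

a=4, b=3, f(n)=36*n^2. log_3(4) = 1.262 < 2. Case 3: T(n) = O(n^2).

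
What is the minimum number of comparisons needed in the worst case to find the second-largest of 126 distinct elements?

Lower bound: finding the max needs 126-1 comparisons. By the adversary weight-doubling argument, the max must personally win >= ceil(log_2(126)) = 7 comparisons; the 2nd-largest is among those 7 losers, needing 7-1 more comparisons. Total >= 126-1 + 7-1 = 131. A balanced knockout tournament achieves this.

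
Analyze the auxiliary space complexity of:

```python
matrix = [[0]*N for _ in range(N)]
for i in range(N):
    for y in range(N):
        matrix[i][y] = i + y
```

Space complexity: O(n^2).
A 2D structure of size n x n is allocated.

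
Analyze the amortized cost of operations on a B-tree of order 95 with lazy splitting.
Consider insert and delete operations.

In a B-tree of order 95, a node splits when it has 95 keys. With lazy splitting, we use potential Phi = number of full nodes + number of near-empty nodes. Each split costs O(1) but reduces potential. Between splits, at least 47 insertions must occur in that node. Amortized structural cost is O(1) per operation, plus O(log_95 n) traversal.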